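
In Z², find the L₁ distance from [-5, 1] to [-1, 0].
5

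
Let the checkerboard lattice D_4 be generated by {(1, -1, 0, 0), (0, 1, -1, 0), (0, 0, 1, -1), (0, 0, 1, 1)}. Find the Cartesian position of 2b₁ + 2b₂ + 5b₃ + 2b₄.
(2, 0, 5, -3)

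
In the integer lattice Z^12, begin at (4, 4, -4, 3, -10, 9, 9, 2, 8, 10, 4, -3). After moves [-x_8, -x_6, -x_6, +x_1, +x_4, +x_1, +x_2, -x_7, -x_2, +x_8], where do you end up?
(6, 4, -4, 4, -10, 7, 8, 2, 8, 10, 4, -3)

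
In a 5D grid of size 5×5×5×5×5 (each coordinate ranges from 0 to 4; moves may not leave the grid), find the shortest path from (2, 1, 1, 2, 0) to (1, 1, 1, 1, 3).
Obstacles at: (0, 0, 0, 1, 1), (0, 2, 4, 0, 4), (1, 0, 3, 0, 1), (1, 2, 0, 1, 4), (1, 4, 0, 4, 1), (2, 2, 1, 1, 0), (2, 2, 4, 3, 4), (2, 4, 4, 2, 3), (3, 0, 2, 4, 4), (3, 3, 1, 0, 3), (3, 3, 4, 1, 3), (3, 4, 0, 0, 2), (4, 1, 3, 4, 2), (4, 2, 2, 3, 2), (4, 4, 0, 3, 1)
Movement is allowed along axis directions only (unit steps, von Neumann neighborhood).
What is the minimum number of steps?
5
(one shortest path: (2, 1, 1, 2, 0) → (1, 1, 1, 2, 0) → (1, 1, 1, 1, 0) → (1, 1, 1, 1, 1) → (1, 1, 1, 1, 2) → (1, 1, 1, 1, 3))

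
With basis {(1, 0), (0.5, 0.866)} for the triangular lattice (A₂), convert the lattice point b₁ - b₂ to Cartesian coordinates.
(0.5, -0.866)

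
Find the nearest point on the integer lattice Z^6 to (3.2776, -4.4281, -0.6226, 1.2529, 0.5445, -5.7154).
(3, -4, -1, 1, 1, -6)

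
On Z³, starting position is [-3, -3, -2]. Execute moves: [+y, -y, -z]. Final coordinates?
(-3, -3, -3)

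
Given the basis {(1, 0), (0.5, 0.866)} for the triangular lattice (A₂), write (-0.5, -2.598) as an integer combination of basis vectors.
b₁ - 3b₂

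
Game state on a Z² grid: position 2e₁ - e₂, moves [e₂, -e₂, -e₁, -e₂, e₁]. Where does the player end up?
(2, -2)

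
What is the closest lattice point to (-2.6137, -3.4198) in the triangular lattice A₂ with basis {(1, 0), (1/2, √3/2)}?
(-3, -3.464)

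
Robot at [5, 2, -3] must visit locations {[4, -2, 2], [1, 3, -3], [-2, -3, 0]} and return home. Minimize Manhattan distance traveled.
36
(one optimal route: (5, 2, -3) → (4, -2, 2) → (-2, -3, 0) → (1, 3, -3) → (5, 2, -3))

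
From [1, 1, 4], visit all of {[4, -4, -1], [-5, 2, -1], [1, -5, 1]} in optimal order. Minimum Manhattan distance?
30
(one optimal route: (1, 1, 4) → (1, -5, 1) → (4, -4, -1) → (-5, 2, -1))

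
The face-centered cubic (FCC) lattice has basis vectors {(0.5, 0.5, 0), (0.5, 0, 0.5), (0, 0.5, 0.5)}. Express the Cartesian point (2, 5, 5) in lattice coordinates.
2b₁ + 2b₂ + 8b₃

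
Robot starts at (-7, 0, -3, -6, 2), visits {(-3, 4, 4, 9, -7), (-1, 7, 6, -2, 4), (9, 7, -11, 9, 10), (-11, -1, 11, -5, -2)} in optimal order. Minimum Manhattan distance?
132
(one optimal route: (-7, 0, -3, -6, 2) → (-11, -1, 11, -5, -2) → (-1, 7, 6, -2, 4) → (-3, 4, 4, 9, -7) → (9, 7, -11, 9, 10))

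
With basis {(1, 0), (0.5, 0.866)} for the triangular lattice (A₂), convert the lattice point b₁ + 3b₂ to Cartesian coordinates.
(2.5, 2.598)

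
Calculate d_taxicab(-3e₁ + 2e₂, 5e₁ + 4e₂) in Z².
10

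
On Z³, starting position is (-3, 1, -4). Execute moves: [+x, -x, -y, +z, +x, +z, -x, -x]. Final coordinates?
(-4, 0, -2)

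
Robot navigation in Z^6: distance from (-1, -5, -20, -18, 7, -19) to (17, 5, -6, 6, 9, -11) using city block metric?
76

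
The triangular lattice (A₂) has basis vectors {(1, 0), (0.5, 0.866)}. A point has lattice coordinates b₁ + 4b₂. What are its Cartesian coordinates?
(3, 3.464)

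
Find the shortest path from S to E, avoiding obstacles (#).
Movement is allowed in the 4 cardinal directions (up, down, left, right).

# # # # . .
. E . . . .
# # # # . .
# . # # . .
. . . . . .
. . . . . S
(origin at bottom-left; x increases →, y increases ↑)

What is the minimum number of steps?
8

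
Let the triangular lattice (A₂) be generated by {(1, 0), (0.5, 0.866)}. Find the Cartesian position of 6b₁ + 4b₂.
(8, 3.464)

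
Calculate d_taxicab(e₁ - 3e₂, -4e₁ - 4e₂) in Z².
6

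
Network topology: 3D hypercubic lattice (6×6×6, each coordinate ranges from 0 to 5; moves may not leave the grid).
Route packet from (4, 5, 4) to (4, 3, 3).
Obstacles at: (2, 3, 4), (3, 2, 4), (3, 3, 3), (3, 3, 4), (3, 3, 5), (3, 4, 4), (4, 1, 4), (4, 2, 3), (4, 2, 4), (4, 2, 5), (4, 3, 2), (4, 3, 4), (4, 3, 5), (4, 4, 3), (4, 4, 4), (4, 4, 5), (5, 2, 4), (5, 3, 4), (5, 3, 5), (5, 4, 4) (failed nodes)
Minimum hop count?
5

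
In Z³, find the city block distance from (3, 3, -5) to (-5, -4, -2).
18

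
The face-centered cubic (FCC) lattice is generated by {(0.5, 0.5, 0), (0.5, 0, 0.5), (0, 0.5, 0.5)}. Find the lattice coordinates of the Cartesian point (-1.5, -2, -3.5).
-3b₂ - 4b₃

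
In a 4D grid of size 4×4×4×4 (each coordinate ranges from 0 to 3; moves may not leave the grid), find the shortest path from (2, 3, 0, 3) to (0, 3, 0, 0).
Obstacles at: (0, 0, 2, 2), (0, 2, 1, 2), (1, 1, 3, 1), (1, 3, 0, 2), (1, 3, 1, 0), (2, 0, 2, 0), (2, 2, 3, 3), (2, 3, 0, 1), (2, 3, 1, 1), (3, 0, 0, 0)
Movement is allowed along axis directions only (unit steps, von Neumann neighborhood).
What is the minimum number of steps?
5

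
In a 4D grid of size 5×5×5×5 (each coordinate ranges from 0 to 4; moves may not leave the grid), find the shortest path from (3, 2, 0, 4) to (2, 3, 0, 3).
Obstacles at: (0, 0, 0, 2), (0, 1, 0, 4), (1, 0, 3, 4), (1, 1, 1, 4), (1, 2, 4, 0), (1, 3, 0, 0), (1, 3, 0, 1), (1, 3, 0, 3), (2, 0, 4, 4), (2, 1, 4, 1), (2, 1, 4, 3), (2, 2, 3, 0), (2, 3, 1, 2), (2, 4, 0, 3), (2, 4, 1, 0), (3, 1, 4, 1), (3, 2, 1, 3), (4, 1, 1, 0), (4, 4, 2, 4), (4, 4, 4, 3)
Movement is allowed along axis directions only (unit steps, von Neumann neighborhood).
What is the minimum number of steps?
3
(one shortest path: (3, 2, 0, 4) → (2, 2, 0, 4) → (2, 3, 0, 4) → (2, 3, 0, 3))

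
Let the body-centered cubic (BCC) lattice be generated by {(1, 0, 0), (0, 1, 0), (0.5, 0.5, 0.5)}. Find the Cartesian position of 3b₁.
(3, 0, 0)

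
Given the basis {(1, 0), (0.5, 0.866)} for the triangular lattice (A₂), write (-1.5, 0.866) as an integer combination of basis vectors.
-2b₁ + b₂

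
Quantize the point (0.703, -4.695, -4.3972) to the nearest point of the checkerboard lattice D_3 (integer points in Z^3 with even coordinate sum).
(1, -5, -4)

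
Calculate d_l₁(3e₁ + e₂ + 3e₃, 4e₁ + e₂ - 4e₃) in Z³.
8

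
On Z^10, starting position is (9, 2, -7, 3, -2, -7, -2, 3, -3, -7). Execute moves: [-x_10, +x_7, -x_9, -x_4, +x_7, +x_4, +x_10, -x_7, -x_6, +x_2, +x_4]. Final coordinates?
(9, 3, -7, 4, -2, -8, -1, 3, -4, -7)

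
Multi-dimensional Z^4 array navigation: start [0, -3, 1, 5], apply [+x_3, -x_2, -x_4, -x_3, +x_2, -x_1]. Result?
(-1, -3, 1, 4)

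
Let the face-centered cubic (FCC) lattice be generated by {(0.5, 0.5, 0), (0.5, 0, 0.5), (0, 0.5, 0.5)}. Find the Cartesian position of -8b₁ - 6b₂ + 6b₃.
(-7, -1, 0)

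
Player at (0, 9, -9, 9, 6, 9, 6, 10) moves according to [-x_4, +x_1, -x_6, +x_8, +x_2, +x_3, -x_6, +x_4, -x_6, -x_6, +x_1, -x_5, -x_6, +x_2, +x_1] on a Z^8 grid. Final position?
(3, 11, -8, 9, 5, 4, 6, 11)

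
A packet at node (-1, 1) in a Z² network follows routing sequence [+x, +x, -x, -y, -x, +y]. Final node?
(-1, 1)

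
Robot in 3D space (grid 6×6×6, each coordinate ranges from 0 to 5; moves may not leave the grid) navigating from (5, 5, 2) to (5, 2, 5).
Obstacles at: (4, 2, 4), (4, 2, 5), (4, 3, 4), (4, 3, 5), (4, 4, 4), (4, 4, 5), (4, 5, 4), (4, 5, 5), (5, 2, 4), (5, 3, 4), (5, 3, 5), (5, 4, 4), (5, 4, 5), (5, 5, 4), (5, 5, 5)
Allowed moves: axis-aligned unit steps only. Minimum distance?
8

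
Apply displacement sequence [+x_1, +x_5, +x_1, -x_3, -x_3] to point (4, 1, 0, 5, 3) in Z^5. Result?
(6, 1, -2, 5, 4)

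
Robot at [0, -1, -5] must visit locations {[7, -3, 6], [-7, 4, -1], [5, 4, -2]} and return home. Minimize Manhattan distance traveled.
66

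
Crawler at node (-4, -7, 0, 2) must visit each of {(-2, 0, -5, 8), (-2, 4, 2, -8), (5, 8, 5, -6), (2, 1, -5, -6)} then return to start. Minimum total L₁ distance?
100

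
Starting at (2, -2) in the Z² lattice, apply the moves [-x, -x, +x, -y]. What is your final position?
(1, -3)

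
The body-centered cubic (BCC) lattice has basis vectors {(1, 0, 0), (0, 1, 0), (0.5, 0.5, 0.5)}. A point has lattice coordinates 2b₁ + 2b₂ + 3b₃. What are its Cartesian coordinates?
(3.5, 3.5, 1.5)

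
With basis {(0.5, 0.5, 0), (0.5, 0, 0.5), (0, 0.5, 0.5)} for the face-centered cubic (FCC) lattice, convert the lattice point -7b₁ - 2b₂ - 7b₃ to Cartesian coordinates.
(-4.5, -7, -4.5)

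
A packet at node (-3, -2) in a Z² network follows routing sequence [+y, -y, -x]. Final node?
(-4, -2)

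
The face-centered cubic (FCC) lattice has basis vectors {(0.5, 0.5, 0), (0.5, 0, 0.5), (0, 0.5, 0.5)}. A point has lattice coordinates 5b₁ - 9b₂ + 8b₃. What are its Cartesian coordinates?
(-2, 6.5, -0.5)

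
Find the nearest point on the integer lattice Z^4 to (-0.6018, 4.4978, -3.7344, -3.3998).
(-1, 4, -4, -3)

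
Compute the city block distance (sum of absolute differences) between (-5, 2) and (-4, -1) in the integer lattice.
4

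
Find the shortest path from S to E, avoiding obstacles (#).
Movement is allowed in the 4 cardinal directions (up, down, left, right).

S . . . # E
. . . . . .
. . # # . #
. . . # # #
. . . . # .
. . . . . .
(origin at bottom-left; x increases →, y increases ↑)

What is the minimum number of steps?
7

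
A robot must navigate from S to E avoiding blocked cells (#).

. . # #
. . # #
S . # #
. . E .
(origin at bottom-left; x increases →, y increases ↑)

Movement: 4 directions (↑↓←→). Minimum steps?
3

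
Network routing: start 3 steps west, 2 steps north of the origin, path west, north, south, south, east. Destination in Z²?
(-3, 1)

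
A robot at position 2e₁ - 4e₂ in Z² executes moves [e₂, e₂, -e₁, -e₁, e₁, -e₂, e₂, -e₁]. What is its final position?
(0, -2)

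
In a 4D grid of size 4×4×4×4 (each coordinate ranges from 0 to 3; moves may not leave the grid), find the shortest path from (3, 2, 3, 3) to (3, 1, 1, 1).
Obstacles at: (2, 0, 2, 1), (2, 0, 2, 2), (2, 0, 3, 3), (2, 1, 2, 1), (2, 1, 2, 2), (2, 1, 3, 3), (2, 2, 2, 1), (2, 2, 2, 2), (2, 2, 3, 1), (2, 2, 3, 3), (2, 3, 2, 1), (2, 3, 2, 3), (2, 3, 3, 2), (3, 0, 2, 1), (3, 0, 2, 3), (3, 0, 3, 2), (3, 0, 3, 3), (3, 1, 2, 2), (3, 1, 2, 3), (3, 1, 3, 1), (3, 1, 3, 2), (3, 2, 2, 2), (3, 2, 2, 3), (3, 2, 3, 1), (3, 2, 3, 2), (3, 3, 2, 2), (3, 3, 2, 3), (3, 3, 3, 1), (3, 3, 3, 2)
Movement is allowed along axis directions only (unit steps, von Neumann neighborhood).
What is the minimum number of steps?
11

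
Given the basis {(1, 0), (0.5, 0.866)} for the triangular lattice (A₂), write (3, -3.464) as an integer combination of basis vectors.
5b₁ - 4b₂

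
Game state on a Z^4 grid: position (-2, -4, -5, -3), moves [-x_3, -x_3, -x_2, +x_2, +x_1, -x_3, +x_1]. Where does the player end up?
(0, -4, -8, -3)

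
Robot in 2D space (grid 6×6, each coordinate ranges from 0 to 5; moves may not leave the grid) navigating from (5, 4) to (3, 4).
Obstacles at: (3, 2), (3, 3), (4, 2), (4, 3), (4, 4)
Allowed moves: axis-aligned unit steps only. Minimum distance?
4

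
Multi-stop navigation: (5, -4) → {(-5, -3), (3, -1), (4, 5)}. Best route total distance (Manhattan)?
27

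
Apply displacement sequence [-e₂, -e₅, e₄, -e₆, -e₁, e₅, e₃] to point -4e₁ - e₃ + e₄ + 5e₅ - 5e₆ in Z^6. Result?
(-5, -1, 0, 2, 5, -6)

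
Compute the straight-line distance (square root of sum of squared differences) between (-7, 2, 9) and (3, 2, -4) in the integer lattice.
16.4012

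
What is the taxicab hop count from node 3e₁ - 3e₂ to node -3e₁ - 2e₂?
7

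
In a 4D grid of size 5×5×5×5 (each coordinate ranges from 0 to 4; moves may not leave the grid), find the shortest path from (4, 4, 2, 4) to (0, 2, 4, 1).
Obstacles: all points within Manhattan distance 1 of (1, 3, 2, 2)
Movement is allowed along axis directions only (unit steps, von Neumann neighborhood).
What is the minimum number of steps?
11
(one shortest path: (4, 4, 2, 4) → (3, 4, 2, 4) → (2, 4, 2, 4) → (1, 4, 2, 4) → (0, 4, 2, 4) → (0, 3, 2, 4) → (0, 2, 2, 4) → (0, 2, 3, 4) → (0, 2, 4, 4) → (0, 2, 4, 3) → (0, 2, 4, 2) → (0, 2, 4, 1))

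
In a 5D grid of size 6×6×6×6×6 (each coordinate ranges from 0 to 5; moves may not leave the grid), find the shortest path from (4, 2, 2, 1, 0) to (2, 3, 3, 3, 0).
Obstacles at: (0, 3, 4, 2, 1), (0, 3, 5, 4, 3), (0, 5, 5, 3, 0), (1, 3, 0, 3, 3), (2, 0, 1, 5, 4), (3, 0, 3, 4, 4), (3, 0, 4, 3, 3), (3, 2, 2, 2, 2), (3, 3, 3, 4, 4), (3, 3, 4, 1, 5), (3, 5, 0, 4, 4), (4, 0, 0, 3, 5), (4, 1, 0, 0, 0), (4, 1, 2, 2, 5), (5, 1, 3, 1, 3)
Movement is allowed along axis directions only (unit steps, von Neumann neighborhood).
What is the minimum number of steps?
6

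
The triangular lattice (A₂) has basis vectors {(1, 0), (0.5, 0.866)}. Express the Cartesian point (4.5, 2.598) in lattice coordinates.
3b₁ + 3b₂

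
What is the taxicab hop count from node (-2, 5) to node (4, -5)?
16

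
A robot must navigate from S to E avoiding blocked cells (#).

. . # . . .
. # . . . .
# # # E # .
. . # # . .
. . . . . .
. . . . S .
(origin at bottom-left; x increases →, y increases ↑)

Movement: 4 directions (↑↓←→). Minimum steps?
8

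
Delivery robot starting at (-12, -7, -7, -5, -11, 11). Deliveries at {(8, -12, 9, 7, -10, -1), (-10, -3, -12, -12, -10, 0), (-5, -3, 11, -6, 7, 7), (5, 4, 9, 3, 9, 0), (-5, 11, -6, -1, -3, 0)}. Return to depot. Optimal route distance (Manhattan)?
272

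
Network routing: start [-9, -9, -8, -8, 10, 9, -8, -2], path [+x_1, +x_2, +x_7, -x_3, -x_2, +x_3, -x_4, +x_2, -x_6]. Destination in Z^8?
(-8, -8, -8, -9, 10, 8, -7, -2)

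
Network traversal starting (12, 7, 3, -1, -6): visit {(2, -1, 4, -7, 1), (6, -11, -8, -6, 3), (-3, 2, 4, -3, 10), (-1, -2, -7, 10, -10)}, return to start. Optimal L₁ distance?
182
(one optimal route: (12, 7, 3, -1, -6) → (-3, 2, 4, -3, 10) → (2, -1, 4, -7, 1) → (6, -11, -8, -6, 3) → (-1, -2, -7, 10, -10) → (12, 7, 3, -1, -6))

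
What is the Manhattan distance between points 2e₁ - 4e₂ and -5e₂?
3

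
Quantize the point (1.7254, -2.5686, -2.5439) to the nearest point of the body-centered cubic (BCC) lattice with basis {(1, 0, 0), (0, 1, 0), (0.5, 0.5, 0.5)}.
(1.5, -2.5, -2.5)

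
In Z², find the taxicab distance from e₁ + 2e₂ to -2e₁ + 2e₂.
3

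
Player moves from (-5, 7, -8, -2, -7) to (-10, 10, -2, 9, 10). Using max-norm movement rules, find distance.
17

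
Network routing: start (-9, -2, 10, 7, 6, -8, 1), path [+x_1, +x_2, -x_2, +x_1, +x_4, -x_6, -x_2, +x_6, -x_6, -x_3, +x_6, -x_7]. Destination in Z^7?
(-7, -3, 9, 8, 6, -8, 0)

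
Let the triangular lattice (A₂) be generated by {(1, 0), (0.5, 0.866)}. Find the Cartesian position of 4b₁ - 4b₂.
(2, -3.464)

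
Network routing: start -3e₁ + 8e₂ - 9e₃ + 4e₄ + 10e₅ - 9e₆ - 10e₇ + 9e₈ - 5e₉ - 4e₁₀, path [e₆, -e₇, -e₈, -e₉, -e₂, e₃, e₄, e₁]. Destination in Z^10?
(-2, 7, -8, 5, 10, -8, -11, 8, -6, -4)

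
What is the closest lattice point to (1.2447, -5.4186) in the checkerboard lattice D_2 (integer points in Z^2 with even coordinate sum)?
(1, -5)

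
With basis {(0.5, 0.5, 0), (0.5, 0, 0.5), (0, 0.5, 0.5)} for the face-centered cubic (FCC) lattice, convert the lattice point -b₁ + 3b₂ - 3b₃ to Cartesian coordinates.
(1, -2, 0)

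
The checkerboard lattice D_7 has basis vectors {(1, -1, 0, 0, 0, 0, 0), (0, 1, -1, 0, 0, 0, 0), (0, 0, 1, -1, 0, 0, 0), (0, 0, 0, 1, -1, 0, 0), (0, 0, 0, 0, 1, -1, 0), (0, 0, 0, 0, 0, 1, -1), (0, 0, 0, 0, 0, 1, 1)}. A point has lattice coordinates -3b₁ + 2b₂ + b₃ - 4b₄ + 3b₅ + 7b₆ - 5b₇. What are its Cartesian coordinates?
(-3, 5, -1, -5, 7, -1, -12)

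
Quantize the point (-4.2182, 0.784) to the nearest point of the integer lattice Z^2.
(-4, 1)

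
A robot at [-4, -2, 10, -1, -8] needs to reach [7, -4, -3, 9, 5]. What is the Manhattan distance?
49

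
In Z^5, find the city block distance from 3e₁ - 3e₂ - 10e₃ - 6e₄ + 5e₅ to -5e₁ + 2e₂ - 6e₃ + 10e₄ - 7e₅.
45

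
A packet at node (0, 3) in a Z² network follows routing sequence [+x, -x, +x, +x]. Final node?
(2, 3)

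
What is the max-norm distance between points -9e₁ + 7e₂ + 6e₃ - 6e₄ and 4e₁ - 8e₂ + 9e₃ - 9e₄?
15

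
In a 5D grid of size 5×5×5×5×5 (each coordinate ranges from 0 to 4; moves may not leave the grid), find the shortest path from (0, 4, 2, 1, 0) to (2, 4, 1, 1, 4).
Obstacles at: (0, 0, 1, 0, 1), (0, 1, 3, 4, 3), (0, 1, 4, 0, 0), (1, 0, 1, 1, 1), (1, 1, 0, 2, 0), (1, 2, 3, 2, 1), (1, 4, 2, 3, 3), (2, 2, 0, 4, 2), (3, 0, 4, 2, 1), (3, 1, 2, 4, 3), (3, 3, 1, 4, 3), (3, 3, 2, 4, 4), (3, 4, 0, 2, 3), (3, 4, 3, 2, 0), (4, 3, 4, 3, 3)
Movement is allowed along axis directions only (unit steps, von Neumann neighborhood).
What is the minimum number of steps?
7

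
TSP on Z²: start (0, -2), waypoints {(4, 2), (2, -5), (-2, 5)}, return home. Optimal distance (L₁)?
32
(one optimal route: (0, -2) → (2, -5) → (4, 2) → (-2, 5) → (0, -2))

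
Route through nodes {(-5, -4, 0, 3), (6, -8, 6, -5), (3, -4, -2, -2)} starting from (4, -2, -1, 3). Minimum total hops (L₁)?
45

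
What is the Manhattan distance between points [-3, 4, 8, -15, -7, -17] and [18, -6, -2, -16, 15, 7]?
88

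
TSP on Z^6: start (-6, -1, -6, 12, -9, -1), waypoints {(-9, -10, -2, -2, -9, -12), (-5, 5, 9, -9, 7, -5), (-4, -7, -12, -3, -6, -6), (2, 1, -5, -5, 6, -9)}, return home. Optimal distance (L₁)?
204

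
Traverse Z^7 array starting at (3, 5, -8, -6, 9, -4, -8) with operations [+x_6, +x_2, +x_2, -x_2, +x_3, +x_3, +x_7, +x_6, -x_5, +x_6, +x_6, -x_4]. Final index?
(3, 6, -6, -7, 8, 0, -7)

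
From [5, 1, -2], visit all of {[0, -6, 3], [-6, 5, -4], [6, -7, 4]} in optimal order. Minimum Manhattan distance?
47
(one optimal route: (5, 1, -2) → (6, -7, 4) → (0, -6, 3) → (-6, 5, -4))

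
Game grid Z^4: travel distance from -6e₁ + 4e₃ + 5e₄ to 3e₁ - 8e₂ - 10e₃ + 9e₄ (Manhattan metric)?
35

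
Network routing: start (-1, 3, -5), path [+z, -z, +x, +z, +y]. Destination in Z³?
(0, 4, -4)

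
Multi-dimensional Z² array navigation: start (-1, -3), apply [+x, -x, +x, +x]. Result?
(1, -3)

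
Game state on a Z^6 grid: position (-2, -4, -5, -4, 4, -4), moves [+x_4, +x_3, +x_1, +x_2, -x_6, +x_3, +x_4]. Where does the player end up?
(-1, -3, -3, -2, 4, -5)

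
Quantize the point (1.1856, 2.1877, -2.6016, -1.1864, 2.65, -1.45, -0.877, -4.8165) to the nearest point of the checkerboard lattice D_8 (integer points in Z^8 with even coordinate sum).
(1, 2, -3, -1, 3, -2, -1, -5)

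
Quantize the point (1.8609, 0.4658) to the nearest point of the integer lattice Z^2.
(2, 0)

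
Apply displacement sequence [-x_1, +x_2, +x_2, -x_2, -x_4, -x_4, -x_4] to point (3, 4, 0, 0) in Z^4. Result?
(2, 5, 0, -3)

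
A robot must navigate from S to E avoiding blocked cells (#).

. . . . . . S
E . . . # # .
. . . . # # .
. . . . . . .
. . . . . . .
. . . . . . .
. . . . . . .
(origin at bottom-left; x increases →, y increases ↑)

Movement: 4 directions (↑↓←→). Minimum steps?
7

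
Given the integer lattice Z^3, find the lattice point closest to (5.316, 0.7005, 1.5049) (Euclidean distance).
(5, 1, 2)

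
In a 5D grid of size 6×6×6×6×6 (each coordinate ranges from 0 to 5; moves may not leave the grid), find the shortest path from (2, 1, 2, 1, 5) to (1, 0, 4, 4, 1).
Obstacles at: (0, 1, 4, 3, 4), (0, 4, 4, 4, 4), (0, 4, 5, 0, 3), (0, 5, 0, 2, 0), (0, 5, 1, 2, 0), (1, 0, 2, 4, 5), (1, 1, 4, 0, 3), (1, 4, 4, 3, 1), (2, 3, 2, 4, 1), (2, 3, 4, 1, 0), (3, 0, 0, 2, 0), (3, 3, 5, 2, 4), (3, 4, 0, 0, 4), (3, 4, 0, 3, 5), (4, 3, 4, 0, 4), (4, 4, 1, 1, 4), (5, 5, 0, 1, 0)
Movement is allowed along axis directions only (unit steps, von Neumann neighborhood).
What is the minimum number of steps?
11
(one shortest path: (2, 1, 2, 1, 5) → (1, 1, 2, 1, 5) → (1, 0, 2, 1, 5) → (1, 0, 3, 1, 5) → (1, 0, 4, 1, 5) → (1, 0, 4, 2, 5) → (1, 0, 4, 3, 5) → (1, 0, 4, 4, 5) → (1, 0, 4, 4, 4) → (1, 0, 4, 4, 3) → (1, 0, 4, 4, 2) → (1, 0, 4, 4, 1))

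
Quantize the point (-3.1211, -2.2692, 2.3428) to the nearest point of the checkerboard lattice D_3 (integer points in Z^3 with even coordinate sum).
(-3, -2, 3)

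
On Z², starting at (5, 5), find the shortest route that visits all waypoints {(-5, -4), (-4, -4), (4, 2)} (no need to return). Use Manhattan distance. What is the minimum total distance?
19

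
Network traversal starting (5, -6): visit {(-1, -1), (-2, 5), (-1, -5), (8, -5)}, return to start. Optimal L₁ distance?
42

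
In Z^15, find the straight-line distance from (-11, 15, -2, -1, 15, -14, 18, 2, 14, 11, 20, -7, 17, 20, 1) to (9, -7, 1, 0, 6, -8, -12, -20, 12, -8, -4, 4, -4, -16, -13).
73.4166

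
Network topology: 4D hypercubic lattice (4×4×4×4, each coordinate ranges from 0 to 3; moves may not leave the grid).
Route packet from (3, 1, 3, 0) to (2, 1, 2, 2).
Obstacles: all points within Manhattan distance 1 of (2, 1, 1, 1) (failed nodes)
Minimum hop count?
4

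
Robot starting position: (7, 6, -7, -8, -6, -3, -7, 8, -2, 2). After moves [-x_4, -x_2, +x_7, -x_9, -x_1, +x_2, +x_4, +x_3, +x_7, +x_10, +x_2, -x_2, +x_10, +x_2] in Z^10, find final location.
(6, 7, -6, -8, -6, -3, -5, 8, -3, 4)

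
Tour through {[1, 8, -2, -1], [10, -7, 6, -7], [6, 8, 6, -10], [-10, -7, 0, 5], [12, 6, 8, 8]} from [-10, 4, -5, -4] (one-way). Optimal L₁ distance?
135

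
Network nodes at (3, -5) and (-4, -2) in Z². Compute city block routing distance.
10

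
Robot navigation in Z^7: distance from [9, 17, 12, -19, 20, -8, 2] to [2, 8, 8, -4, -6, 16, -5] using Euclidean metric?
40.8901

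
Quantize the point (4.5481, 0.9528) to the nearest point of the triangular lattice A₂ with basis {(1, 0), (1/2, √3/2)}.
(4.5, 0.866)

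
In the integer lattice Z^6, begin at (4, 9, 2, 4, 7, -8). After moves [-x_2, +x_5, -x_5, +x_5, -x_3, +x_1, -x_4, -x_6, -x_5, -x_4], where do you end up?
(5, 8, 1, 2, 7, -9)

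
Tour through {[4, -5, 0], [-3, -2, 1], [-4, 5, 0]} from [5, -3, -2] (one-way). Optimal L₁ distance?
25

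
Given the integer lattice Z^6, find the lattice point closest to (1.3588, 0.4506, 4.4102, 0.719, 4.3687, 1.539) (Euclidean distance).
(1, 0, 4, 1, 4, 2)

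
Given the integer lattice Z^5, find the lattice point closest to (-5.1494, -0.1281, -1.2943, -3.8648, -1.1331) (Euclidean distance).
(-5, 0, -1, -4, -1)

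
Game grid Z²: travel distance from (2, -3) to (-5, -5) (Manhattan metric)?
9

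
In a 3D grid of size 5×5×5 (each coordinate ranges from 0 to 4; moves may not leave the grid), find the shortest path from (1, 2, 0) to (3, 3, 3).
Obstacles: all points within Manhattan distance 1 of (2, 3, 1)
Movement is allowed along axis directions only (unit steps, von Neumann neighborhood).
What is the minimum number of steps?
6
(one shortest path: (1, 2, 0) → (2, 2, 0) → (3, 2, 0) → (3, 2, 1) → (3, 2, 2) → (3, 3, 2) → (3, 3, 3))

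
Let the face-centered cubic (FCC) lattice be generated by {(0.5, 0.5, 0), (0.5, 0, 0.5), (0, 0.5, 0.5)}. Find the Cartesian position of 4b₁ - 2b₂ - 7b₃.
(1, -1.5, -4.5)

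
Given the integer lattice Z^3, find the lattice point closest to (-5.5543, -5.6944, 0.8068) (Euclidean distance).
(-6, -6, 1)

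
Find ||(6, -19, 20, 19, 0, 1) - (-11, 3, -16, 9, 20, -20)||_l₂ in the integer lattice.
54.8635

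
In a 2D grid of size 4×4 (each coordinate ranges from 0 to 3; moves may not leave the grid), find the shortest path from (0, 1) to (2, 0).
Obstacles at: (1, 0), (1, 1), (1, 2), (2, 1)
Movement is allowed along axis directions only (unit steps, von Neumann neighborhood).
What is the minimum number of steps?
9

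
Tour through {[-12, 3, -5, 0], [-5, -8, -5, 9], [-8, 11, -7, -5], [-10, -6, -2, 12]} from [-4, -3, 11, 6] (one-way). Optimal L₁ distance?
83
(one optimal route: (-4, -3, 11, 6) → (-5, -8, -5, 9) → (-10, -6, -2, 12) → (-12, 3, -5, 0) → (-8, 11, -7, -5))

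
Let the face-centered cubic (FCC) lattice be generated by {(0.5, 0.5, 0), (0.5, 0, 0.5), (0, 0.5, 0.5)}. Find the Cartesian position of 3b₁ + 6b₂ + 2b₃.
(4.5, 2.5, 4)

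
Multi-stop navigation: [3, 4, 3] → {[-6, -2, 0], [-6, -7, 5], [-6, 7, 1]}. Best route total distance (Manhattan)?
34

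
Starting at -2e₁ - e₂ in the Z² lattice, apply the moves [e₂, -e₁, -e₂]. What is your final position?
(-3, -1)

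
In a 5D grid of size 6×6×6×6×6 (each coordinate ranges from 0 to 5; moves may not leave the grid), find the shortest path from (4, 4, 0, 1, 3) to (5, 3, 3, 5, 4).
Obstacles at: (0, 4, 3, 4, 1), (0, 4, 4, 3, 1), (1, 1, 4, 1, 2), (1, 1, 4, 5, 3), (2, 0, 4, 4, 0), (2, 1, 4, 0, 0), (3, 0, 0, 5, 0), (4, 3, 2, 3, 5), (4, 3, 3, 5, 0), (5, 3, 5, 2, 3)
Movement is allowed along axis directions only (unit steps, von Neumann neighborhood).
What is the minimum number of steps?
10
(one shortest path: (4, 4, 0, 1, 3) → (5, 4, 0, 1, 3) → (5, 3, 0, 1, 3) → (5, 3, 1, 1, 3) → (5, 3, 2, 1, 3) → (5, 3, 3, 1, 3) → (5, 3, 3, 2, 3) → (5, 3, 3, 3, 3) → (5, 3, 3, 4, 3) → (5, 3, 3, 5, 3) → (5, 3, 3, 5, 4))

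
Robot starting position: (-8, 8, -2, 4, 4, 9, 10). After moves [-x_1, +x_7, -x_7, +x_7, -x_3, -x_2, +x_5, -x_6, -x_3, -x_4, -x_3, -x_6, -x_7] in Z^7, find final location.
(-9, 7, -5, 3, 5, 7, 10)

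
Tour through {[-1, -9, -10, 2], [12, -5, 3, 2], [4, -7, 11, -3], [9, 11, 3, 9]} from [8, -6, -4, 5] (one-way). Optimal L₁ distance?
103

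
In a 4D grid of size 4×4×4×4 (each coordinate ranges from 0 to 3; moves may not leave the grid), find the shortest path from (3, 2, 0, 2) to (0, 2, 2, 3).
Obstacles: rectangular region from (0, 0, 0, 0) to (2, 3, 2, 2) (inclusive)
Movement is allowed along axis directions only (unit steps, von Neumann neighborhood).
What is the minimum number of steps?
6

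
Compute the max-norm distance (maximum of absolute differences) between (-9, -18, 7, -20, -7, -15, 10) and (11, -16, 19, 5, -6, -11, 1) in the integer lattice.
25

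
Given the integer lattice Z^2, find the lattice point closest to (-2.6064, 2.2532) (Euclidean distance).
(-3, 2)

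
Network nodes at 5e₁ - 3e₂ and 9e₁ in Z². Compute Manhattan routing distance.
7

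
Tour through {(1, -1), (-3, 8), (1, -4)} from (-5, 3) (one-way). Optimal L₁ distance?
23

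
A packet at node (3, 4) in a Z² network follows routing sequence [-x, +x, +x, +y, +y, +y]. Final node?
(4, 7)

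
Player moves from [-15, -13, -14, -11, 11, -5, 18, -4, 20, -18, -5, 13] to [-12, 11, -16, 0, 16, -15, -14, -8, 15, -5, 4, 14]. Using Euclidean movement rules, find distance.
46.3789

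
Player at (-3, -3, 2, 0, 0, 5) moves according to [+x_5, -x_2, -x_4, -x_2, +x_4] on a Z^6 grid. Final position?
(-3, -5, 2, 0, 1, 5)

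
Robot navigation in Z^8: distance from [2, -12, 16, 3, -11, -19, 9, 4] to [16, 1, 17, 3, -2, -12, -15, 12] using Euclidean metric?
33.7046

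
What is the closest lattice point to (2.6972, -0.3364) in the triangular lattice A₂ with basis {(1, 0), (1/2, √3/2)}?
(3, 0)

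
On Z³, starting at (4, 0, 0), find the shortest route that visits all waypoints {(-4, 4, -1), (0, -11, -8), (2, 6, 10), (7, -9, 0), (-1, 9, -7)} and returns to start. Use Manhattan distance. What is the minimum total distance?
102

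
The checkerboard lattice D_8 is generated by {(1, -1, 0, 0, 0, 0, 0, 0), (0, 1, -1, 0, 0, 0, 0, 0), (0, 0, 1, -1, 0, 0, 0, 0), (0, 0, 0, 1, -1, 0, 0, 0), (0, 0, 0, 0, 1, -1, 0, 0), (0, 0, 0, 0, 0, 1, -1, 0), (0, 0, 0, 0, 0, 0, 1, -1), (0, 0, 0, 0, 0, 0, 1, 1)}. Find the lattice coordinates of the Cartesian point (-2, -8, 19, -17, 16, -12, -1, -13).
-2b₁ - 10b₂ + 9b₃ - 8b₄ + 8b₅ - 4b₆ + 4b₇ - 9b₈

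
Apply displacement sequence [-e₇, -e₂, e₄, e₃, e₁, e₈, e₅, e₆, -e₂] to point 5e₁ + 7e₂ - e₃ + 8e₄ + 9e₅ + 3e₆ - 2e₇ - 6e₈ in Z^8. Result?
(6, 5, 0, 9, 10, 4, -3, -5)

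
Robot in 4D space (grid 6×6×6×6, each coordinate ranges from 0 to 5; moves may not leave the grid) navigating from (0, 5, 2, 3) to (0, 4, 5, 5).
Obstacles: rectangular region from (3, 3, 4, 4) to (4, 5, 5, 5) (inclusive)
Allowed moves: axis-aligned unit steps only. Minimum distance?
6
(one shortest path: (0, 5, 2, 3) → (0, 4, 2, 3) → (0, 4, 3, 3) → (0, 4, 4, 3) → (0, 4, 5, 3) → (0, 4, 5, 4) → (0, 4, 5, 5))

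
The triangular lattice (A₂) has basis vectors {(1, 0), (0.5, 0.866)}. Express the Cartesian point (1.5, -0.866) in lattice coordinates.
2b₁ - b₂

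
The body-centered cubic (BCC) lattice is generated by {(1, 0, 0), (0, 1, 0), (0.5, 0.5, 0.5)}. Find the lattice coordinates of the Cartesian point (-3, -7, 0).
-3b₁ - 7b₂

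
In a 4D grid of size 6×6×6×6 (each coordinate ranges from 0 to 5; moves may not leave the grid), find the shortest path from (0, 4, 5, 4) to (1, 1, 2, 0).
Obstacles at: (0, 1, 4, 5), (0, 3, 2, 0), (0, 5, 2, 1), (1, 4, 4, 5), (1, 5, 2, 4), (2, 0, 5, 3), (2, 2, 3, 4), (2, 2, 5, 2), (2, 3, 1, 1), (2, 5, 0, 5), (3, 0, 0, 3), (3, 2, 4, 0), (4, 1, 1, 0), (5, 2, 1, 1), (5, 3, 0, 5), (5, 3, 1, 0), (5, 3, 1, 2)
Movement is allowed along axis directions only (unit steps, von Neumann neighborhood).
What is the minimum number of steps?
11
(one shortest path: (0, 4, 5, 4) → (1, 4, 5, 4) → (1, 3, 5, 4) → (1, 2, 5, 4) → (1, 1, 5, 4) → (1, 1, 4, 4) → (1, 1, 3, 4) → (1, 1, 2, 4) → (1, 1, 2, 3) → (1, 1, 2, 2) → (1, 1, 2, 1) → (1, 1, 2, 0))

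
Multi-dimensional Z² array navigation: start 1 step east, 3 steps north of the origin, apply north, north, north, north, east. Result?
(2, 7)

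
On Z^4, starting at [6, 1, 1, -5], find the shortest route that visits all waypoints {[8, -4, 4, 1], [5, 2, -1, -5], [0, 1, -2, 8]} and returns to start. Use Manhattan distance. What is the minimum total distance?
66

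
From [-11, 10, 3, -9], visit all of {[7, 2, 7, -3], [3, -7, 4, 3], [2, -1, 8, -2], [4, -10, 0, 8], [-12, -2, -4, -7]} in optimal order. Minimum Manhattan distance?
99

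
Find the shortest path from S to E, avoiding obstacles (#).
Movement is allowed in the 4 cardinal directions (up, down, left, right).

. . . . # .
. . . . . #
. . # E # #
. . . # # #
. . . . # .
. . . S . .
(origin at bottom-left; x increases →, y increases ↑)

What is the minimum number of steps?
9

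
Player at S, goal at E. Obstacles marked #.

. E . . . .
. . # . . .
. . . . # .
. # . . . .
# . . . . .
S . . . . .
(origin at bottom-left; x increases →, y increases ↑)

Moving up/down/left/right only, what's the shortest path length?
8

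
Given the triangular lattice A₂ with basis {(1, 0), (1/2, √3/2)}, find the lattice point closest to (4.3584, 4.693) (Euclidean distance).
(4.5, 4.33)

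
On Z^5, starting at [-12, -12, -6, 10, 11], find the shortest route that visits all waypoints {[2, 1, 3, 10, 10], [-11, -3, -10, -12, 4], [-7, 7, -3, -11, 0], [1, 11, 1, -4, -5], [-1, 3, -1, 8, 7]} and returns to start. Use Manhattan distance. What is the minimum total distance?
184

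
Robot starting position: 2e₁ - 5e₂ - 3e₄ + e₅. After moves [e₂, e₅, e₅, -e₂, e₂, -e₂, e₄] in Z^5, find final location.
(2, -5, 0, -2, 3)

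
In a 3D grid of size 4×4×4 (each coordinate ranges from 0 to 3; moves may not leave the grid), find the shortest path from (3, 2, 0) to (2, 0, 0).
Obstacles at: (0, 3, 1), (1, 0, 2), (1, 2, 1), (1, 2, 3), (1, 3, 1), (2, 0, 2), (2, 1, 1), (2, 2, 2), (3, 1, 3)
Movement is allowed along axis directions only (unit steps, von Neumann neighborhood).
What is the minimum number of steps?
3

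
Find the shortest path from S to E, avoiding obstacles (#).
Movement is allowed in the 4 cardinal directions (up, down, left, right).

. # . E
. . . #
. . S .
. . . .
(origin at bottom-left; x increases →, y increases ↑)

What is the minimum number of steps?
3
(one shortest path: (2, 1) → (2, 2) → (2, 3) → (3, 3))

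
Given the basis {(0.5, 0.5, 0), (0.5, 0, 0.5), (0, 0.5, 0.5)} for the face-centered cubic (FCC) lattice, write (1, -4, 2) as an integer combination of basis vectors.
-5b₁ + 7b₂ - 3b₃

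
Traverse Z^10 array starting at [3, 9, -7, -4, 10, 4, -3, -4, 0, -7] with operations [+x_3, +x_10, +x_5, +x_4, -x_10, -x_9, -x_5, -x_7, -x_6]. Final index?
(3, 9, -6, -3, 10, 3, -4, -4, -1, -7)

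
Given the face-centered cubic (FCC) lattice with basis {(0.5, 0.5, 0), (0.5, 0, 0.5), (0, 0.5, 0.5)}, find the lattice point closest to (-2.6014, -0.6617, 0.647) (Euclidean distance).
(-2.5, -1, 0.5)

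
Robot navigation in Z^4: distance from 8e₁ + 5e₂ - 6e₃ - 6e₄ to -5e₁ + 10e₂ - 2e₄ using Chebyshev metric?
13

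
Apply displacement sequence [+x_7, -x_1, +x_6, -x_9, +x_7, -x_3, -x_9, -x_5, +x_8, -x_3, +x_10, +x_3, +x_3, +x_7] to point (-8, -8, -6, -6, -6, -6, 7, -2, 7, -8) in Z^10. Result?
(-9, -8, -6, -6, -7, -5, 10, -1, 5, -7)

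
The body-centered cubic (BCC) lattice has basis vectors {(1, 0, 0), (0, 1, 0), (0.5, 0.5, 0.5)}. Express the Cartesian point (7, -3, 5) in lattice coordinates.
2b₁ - 8b₂ + 10b₃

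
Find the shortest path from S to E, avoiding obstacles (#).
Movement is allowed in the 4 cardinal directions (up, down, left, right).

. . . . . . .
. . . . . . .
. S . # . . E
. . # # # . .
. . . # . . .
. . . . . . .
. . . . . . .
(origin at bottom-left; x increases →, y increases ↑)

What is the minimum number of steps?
7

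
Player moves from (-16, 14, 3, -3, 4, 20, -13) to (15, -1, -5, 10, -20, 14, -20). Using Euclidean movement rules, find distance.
45.607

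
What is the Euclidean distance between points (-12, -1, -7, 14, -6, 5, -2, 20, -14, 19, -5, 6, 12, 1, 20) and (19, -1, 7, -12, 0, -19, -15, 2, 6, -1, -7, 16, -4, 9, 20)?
64.5136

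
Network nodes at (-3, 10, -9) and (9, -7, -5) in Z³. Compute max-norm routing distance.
17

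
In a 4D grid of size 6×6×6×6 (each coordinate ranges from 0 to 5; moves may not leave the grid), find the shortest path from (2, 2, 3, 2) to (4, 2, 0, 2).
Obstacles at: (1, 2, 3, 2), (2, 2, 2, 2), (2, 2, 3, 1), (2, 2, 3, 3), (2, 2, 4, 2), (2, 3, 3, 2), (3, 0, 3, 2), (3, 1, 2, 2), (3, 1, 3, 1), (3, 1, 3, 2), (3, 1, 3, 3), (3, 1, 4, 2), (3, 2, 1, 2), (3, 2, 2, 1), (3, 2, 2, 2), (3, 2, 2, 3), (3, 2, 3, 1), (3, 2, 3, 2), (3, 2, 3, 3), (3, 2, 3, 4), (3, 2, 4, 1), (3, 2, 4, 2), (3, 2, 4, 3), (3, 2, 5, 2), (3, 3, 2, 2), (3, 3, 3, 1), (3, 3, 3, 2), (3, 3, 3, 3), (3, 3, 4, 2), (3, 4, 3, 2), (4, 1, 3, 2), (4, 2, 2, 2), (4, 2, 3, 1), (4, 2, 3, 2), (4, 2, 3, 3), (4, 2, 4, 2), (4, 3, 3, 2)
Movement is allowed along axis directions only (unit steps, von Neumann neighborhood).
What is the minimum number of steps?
7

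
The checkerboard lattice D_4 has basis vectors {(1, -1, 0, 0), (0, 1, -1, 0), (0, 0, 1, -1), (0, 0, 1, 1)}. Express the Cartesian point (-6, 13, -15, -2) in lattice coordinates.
-6b₁ + 7b₂ - 3b₃ - 5b₄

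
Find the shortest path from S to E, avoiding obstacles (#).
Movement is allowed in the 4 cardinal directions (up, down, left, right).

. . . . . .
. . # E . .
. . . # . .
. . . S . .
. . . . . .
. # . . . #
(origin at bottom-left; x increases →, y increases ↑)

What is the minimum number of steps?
4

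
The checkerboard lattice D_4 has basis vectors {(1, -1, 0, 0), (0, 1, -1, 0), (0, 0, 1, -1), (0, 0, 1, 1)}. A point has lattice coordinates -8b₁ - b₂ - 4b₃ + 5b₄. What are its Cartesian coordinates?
(-8, 7, 2, 9)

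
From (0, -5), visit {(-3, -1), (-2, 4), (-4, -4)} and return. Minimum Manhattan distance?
26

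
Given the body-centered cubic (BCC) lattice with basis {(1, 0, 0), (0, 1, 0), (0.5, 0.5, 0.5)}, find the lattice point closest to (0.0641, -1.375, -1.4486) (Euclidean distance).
(0.5, -1.5, -1.5)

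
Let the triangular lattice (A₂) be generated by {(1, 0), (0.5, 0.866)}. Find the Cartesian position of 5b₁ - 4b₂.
(3, -3.464)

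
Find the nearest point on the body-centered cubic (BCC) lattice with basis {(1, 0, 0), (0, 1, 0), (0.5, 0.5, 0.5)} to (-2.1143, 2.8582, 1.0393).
(-2, 3, 1)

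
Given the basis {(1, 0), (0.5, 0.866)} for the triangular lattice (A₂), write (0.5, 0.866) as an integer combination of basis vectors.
b₂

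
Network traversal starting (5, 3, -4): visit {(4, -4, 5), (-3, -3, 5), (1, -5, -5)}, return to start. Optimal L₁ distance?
54
(one optimal route: (5, 3, -4) → (4, -4, 5) → (-3, -3, 5) → (1, -5, -5) → (5, 3, -4))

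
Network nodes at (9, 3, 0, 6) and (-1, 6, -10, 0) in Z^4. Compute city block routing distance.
29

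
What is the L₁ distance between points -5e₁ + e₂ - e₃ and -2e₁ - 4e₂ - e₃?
8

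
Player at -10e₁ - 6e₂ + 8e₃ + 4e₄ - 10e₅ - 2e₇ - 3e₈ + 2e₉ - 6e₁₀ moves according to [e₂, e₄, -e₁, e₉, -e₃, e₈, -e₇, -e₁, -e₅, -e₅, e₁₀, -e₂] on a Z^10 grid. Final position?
(-12, -6, 7, 5, -12, 0, -3, -2, 3, -5)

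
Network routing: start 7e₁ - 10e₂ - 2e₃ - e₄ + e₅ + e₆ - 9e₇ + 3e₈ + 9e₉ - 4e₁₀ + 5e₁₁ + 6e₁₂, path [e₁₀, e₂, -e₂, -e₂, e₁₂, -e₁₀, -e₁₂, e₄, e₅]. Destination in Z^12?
(7, -11, -2, 0, 2, 1, -9, 3, 9, -4, 5, 6)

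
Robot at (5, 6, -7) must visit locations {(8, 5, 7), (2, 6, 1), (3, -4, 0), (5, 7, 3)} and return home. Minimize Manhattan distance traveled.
64
(one optimal route: (5, 6, -7) → (8, 5, 7) → (5, 7, 3) → (2, 6, 1) → (3, -4, 0) → (5, 6, -7))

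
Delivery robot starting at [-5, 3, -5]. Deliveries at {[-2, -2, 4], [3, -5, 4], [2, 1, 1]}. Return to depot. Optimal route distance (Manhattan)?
50
(one optimal route: (-5, 3, -5) → (-2, -2, 4) → (3, -5, 4) → (2, 1, 1) → (-5, 3, -5))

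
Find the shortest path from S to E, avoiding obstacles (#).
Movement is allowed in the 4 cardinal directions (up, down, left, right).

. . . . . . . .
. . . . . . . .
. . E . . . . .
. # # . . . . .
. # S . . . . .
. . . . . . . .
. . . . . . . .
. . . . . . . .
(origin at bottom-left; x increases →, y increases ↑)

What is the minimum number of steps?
4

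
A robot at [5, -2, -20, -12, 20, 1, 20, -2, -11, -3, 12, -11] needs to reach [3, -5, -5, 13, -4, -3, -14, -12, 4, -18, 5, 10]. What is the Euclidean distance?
60.4235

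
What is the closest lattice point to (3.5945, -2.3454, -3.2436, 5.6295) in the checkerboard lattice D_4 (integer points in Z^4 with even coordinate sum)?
(3, -2, -3, 6)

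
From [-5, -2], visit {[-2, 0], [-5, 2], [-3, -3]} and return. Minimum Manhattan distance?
16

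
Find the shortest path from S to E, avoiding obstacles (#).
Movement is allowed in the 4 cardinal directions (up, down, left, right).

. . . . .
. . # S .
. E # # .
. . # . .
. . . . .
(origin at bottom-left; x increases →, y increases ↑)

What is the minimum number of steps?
5
(one shortest path: (3, 3) → (3, 4) → (2, 4) → (1, 4) → (1, 3) → (1, 2))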